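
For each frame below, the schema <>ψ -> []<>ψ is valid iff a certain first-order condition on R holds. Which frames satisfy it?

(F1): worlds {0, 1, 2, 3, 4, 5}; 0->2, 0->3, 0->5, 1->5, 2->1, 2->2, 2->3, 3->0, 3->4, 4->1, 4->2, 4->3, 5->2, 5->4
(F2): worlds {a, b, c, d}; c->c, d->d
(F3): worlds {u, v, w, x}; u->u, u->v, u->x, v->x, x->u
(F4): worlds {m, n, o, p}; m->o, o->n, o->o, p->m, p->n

(F2)

The schema corresponds to the Euclidean property: forall x forall y forall z (Rxy & Rxz -> Ryz).
(F1): fails — R02 and R05 but not R25.
(F2): holds.
(F3): fails — Ruv and Ruv but not Rvv.
(F4): fails — Ron and Ron but not Rnn.
Valid on: (F2).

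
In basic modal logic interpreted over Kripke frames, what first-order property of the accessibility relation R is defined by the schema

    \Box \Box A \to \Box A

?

density

This is the C4 axiom.
It corresponds to density: \forall x \forall y (Rxy \to \exists z (Rxz \wedge Rzy)).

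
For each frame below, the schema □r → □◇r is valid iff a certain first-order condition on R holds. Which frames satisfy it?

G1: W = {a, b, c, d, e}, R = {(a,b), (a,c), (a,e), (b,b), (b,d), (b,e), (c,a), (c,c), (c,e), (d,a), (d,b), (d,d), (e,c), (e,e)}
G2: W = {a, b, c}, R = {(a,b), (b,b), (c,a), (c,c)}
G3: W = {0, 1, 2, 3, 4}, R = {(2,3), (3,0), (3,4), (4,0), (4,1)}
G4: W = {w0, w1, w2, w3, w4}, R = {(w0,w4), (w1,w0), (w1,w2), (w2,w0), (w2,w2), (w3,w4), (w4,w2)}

G1

The schema corresponds to a generalized confluence (Geach) condition: ∀x ∀z (xRz → ∃w (xRw ∧ zRw)).
G1: condition met.
G2: fails — cRa but no w with cRw and aRw.
G3: fails — 2R3 but no w with 2Rw and 3Rw.
G4: fails — w0Rw4 but no w with w0Rw and w4Rw.
Valid on: G1.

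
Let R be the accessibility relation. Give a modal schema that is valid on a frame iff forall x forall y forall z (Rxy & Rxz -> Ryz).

A defining formula is ◇p → □◇p (the 5 axiom).
Suppose ◇p→□◇p is valid. Take Rxy, Rxz and set V(p)={y}. Then ◇p at x, so □◇p at x, so ◇p at z, so some w with Rzw has p; w=y, i.e. Rzy. By symmetry of the argument, Ryz.

◇p → □◇p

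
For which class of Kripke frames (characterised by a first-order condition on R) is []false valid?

□⊥ is valid iff no world has any successor (otherwise □⊥ fails at any world with one).

Emptiness of R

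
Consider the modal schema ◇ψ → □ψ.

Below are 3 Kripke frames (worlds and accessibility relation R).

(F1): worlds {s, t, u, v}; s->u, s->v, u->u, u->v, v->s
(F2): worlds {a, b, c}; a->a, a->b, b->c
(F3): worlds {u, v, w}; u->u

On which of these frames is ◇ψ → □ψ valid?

(F3)

Frame correspondent (Sahlqvist): ∀x ∀y ∀z (Rxy ∧ Rxz → y = z) — i.e. partial functionality.
(F1): fails — s sees both u and v.
(F2): fails — a sees both a and b.
(F3): ✓.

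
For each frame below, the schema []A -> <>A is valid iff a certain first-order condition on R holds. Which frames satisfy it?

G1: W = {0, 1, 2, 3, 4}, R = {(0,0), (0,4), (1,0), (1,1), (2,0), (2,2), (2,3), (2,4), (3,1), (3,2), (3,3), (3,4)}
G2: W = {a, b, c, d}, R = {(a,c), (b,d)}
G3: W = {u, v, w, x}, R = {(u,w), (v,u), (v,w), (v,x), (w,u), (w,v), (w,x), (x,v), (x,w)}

This is the axiom for seriality; its first-order frame correspondent is forall x exists y Rxy.
G1: fails — world 4 has no successor.
G2: fails — world c has no successor.
G3: satisfies the condition.

G3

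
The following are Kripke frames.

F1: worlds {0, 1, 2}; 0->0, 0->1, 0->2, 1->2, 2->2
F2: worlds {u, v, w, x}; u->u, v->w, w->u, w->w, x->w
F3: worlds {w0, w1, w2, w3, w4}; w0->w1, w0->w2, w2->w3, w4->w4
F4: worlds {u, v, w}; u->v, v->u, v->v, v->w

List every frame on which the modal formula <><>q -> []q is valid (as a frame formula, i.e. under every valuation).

The schema corresponds to a generalized confluence (Geach) condition: forall x forall y forall z ((x R^2 y & xRz) -> exists w (y = w & z = w)).
F1: fails — 0R²0, 0R1 but 0 ≠ 1.
F2: fails — vR²u, vRw but u ≠ w.
F3: fails — w0R²w3, w0Rw1 but w3 ≠ w1.
F4: fails — uR²u, uRv but u ≠ v.

none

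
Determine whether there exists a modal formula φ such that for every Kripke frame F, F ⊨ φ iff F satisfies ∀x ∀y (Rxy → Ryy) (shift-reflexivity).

Yes — defined by □(□p → p)

Yes: it is shift-reflexivity, defined by the T□ schema □(□p → p).
Suppose □(□p→p) is valid. Take Rxy and set V(p)={w : Ryw}. Then at y, □p holds; since □(□p→p) at x, □p→p at y, so p at y, i.e. Ryy.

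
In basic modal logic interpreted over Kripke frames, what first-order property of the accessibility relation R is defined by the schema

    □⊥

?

emptiness of R

This schema is the Ver axiom.
It corresponds to emptiness of R: ∀x ∀y ¬Rxy.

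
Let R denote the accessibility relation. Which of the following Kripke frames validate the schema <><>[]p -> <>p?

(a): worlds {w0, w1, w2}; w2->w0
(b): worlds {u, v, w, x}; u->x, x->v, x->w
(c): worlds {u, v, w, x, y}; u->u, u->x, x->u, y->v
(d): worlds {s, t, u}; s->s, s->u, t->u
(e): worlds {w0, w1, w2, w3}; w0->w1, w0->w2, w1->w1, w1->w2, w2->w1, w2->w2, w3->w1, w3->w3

This is the axiom for a generalized confluence (Geach) condition; its first-order frame correspondent is forall x forall y (x R^2 y -> exists w (yRw & xRw)).
(a): condition met.
(b): fails — uR²v but no t with vRt and uRt.
(c): condition met.
(d): fails — sR²u but no w with uRw and sRw.
(e): condition met.
Valid on: (a), (c), (e).

(a), (c), (e)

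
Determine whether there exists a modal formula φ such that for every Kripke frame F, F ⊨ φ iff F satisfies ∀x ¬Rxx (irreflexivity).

If a class were modally definable it would be closed under surjective bounded morphisms (Goldblatt–Thomason).
The 4-cycle (worlds s,t,u,v with s→t→u→v→s) is irreflexive, and the map sending every world to a single reflexive point • is a surjective bounded morphism (forth: every edge maps to (•,•); back: every world has a successor). So any modal formula valid on the 4-cycle is also valid on the reflexive point, which is not irreflexive.
So no modal formula (or set of formulas) defines exactly the irreflexive frames.

Not definable by any modal formula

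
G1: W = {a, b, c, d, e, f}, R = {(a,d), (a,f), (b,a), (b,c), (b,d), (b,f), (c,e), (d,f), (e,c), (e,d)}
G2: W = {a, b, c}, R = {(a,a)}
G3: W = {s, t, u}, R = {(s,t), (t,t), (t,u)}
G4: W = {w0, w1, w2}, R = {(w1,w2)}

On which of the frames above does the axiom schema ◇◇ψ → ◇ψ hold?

G2, G4

Frame correspondent (Sahlqvist): ∀x ∀y ∀z (Rxy ∧ Ryz → Rxz) — i.e. transitivity.
G1: fails — Rbc and Rce but not Rbe.
G2: ✓.
G3: fails — Rst and Rtu but not Rsu.
G4: ✓.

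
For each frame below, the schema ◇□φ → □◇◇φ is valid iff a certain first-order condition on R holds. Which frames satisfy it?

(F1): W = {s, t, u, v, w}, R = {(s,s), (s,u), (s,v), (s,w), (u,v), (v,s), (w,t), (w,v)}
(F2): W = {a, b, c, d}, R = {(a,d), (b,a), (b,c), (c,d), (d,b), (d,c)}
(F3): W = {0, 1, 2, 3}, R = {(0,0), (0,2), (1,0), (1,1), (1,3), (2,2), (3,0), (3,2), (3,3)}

(F3)

Frame correspondent (Sahlqvist): ∀x ∀y ∀z ((xRy ∧ xRz) → ∃w (yRw ∧ zR²w)) — i.e. a generalized confluence (Geach) condition.
(F1): fails — sRu, sRu but no w* with uRw* and uR²w*.
(F2): fails — bRa, bRa but no w with aRw and aR²w.
(F3): condition met.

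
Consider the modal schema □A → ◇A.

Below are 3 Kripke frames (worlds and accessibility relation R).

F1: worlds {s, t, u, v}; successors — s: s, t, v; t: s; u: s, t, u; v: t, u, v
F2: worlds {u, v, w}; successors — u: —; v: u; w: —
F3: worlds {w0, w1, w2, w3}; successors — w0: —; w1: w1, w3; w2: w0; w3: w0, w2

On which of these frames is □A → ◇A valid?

F1

Frame correspondent (Sahlqvist): ∀x ∃y Rxy — i.e. seriality.
F1: satisfies the condition.
F2: fails — world u has no successor.
F3: fails — world w0 has no successor.
Valid on: F1.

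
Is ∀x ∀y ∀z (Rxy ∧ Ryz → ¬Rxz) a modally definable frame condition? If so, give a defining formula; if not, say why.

No — not modally definable

Modal frame validity is preserved under surjective bounded morphisms.
The 7-cycle (worlds 0,1,2,3,4,5,6 with 0→1→2→3→4→5→6→0) is intransitive. Mapping every world to a single reflexive point • is a surjective bounded morphism; the reflexive point is not intransitive (R••∧R•• but R••).
Hence intransitivity is not modally definable.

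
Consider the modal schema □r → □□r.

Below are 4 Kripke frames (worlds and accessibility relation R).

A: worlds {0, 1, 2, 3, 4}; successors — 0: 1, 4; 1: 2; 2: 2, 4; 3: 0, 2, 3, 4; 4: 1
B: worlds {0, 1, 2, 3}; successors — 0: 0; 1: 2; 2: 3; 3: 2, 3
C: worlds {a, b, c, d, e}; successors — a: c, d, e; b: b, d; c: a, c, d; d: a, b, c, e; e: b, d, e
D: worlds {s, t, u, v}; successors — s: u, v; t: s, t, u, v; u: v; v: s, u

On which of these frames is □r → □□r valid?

none

Frame correspondent (Sahlqvist): ∀x ∀y ∀z (Rxy ∧ Ryz → Rxz) — i.e. transitivity.
A: fails — R34 and R41 but not R31.
B: fails — R12 and R23 but not R13.
C: fails — Rde and Red but not Rdd.
D: fails — Ruv and Rvu but not Ruu.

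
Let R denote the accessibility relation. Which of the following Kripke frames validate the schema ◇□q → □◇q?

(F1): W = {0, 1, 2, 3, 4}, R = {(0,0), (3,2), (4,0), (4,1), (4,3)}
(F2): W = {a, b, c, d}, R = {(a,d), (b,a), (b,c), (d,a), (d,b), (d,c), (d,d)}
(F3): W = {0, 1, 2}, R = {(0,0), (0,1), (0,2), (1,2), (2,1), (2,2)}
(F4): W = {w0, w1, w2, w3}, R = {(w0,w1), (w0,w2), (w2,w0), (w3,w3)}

Frame correspondent (Sahlqvist): ∀x ∀y ∀z (Rxy ∧ Rxz → ∃w (Ryw ∧ Rzw)) — i.e. convergence.
(F1): fails — R32 and R32 but 2 and 2 have no common successor.
(F2): fails — Rbc and Rbc but c and c have no common successor.
(F3): satisfies the condition.
(F4): fails — Rw0w1 and Rw0w1 but w1 and w1 have no common successor.

(F3)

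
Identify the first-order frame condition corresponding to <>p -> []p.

Suppose ◇p→□p is valid. Take Rxy, Rxz and set V(p)={y}. Then ◇p at x, so □p at x, so p at z, i.e. z=y.

partial functionality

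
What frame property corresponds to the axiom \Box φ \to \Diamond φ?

Suppose □φ→◇φ is valid. At any x set V(φ)=W. Then □φ at x, so ◇φ at x, so x has a successor.
Conversely, any frame satisfying \forall x \exists y Rxy validates the schema.
Frame condition: \forall x \exists y Rxy.

seriality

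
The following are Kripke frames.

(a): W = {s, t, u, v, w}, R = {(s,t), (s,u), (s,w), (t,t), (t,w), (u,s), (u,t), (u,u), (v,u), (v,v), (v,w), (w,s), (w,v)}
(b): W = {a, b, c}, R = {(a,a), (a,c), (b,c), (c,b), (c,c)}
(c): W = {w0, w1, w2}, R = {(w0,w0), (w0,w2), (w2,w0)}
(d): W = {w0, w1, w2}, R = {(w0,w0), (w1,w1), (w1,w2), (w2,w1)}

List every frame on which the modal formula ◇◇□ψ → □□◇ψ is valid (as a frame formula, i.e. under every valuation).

(b), (c), (d)

Frame correspondent (Sahlqvist): ∀x ∀y ∀z ((xR²y ∧ xR²z) → ∃w (yRw ∧ zRw)) — i.e. a generalized confluence (Geach) condition.
(a): fails — sR²s, sR²w but no w* with sRw* and wRw*.
(b): holds.
(c): holds.
(d): holds.
Valid on: (b), (c), (d).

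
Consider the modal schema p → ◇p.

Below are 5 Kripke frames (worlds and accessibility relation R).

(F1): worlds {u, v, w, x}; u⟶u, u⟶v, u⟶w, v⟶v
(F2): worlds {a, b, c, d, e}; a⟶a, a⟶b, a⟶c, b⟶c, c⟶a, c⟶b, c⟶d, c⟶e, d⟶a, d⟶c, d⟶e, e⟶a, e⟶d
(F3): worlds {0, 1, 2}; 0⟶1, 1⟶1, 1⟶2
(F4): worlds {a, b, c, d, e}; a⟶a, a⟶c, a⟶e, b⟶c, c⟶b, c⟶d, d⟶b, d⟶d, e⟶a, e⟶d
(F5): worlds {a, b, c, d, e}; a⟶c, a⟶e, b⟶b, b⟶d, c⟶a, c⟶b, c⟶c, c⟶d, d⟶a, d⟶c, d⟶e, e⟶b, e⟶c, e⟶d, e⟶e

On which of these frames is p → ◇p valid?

none

This is the axiom for reflexivity; its first-order frame correspondent is ∀x Rxx.
(F1): fails — world w does not see itself.
(F2): fails — world b does not see itself.
(F3): fails — world 0 does not see itself.
(F4): fails — world b does not see itself.
(F5): fails — world a does not see itself.
Valid on no frame.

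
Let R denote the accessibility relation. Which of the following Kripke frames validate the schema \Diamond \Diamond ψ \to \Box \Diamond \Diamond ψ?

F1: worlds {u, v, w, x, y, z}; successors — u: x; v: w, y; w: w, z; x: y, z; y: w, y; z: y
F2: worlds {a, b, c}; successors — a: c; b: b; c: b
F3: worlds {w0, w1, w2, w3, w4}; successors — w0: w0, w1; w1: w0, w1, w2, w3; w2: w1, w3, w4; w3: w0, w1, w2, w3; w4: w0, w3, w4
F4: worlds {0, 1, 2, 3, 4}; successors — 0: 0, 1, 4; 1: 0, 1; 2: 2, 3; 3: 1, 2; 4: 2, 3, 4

This is the axiom for a generalized confluence (Geach) condition; its first-order frame correspondent is \forall x \forall y \forall z ((x R^2 y \wedge xRz) \to \exists w (y = w \wedge z R^2 w)).
F1: fails — uR²z, uRx but no t with z=t and xR²t.
F2: satisfies the condition.
F3: fails — w1R²w4, w1Rw0 but no w with w4=w and w0R²w.
F4: fails — 0R²0, 0R4 but no w with 0=w and 4R²w.
Valid on: F2.

F2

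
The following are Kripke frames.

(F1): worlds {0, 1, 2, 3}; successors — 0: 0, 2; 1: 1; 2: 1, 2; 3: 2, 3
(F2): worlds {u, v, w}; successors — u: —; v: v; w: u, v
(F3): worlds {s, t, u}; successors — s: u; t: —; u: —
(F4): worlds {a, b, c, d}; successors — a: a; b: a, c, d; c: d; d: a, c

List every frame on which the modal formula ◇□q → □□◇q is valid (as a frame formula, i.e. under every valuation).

Frame correspondent (Sahlqvist): ∀x ∀y ∀z ((xRy ∧ xR²z) → ∃w (yRw ∧ zRw)) — i.e. a generalized confluence (Geach) condition.
(F1): fails — 0R0, 0R²1 but no w with 0Rw and 1Rw.
(F2): fails — wRu, wR²v but no t with uRt and vRt.
(F3): ✓.
(F4): fails — bRa, bR²c but no w with aRw and cRw.

(F3)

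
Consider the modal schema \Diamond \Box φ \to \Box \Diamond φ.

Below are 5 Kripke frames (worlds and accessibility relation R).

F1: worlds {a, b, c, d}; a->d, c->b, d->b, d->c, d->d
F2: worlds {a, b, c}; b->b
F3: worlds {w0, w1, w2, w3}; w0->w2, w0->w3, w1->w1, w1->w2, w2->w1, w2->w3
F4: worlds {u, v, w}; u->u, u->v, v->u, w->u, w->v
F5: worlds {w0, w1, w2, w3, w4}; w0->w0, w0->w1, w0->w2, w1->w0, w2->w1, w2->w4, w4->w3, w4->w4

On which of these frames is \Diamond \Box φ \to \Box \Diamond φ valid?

This is the axiom for convergence; its first-order frame correspondent is \forall x \forall y \forall z (Rxy \wedge Rxz \to \exists w (Ryw \wedge Rzw)).
F1: fails — Rcb and Rcb but b and b have no common successor.
F2: holds.
F3: fails — Rw0w2 and Rw0w3 but w2 and w3 have no common successor.
F4: holds.
F5: fails — Rw0w1 and Rw0w2 but w1 and w2 have no common successor.
Valid on: F2, F4.

F2, F4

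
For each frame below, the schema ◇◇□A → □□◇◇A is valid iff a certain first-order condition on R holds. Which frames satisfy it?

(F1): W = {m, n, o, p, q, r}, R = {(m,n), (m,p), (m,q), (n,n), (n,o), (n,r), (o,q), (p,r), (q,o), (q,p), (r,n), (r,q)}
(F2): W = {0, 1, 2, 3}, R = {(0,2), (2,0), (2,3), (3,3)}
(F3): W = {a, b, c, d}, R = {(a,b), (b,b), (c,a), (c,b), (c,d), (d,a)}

Frame correspondent (Sahlqvist): ∀x ∀y ∀z ((xR²y ∧ xR²z) → ∃w (yRw ∧ zR²w)) — i.e. a generalized confluence (Geach) condition.
(F1): fails — mR²o, mR²o but no w with oRw and oR²w.
(F2): fails — 0R²0, 0R²0 but no w with 0Rw and 0R²w.
(F3): condition met.
Valid on: (F3).

(F3)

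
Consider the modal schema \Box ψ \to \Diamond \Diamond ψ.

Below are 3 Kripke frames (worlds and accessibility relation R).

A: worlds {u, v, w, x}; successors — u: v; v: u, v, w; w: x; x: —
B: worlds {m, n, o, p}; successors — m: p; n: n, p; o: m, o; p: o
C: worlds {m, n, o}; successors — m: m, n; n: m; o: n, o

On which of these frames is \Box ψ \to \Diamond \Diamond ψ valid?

C

Frame correspondent (Sahlqvist): \forall x \exists w (xRw \wedge x R^2 w) — i.e. a generalized confluence (Geach) condition.
A: fails — at w but no t with wRt and wR²t.
B: fails — at m but no w with mRw and mR²w.
C: condition met.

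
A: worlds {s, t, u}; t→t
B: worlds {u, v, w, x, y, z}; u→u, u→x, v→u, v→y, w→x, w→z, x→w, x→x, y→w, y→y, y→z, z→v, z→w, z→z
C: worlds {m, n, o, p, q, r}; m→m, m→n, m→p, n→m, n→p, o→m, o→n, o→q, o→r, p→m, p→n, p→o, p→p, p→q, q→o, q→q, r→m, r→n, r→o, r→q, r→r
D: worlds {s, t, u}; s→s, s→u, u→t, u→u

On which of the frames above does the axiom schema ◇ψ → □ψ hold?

A

Frame correspondent (Sahlqvist): ∀x ∀y ∀z (Rxy ∧ Rxz → y = z) — i.e. partial functionality.
A: holds.
B: fails — u sees both u and x.
C: fails — m sees both m and n.
D: fails — s sees both s and u.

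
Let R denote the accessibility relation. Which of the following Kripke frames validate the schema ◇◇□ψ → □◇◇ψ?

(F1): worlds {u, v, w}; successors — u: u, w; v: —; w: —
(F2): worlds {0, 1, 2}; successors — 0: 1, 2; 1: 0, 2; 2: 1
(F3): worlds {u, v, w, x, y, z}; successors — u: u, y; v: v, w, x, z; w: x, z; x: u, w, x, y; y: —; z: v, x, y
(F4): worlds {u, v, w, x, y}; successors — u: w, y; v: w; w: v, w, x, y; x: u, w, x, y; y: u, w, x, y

(F4)

The schema corresponds to a generalized confluence (Geach) condition: ∀x ∀y ∀z ((xR²y ∧ xRz) → ∃w (yRw ∧ zR²w)).
(F1): fails — uR²u, uRw but no t with uRt and wR²t.
(F2): fails — 0R²2, 0R2 but no w with 2Rw and 2R²w.
(F3): fails — uR²u, uRy but no t with uRt and yR²t.
(F4): holds.
Valid on: (F4).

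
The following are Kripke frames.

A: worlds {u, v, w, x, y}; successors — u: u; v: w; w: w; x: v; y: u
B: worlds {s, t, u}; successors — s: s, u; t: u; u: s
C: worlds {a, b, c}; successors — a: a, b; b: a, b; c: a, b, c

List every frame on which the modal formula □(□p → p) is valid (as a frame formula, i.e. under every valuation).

This is the axiom for shift-reflexivity; its first-order frame correspondent is ∀x ∀y (Rxy → Ryy).
A: fails — Rxv but not Rvv.
B: fails — Rsu but not Ruu.
C: holds.

C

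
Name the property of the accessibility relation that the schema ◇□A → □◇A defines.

convergence

This is the .2 axiom.
Its frame correspondent is convergence — ∀x ∀y ∀z (Rxy ∧ Rxz → ∃w (Ryw ∧ Rzw)).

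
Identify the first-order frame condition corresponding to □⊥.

□⊥ is valid iff no world has any successor (otherwise □⊥ fails at any world with one).

Emptiness of R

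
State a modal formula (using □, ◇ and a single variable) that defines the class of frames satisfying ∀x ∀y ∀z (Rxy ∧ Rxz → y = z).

A defining formula is ◇r → □r (the CD axiom).

◇r → □r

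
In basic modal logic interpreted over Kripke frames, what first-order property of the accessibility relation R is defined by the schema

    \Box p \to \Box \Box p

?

Suppose □p→□□p is valid. Take Rxy, Ryz and set V(p)={w : Rxw}. Then □p at x, so □□p at x, so □p at y, so p at z, i.e. Rxz.
Conversely, any frame satisfying \forall x \forall y \forall z (Rxy \wedge Ryz \to Rxz) validates the schema.
So the correspondent is transitivity.

transitivity: \forall x \forall y \forall z (Rxy \wedge Ryz \to Rxz)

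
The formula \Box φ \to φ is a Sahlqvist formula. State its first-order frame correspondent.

Reflexivity

Suppose □φ→φ is valid. At any x set V(φ)={w : Rxw}. Then □φ holds at x, so φ holds at x, i.e. Rxx.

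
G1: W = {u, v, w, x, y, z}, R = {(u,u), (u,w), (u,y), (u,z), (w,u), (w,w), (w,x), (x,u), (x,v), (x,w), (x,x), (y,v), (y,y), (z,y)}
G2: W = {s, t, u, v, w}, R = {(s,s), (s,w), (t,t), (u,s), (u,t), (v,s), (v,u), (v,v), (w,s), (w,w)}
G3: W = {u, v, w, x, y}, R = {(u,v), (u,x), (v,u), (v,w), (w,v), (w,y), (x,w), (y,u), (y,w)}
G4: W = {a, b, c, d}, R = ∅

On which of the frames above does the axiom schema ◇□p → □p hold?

This is the axiom for the Euclidean property; its first-order frame correspondent is ∀x ∀y ∀z (Rxy ∧ Rxz → Ryz).
G1: fails — Ruz and Ruz but not Rzz.
G2: fails — Rut and Rus but not Rts.
G3: fails — Ruv and Ruv but not Rvv.
G4: condition met.
Valid on: G4.

G4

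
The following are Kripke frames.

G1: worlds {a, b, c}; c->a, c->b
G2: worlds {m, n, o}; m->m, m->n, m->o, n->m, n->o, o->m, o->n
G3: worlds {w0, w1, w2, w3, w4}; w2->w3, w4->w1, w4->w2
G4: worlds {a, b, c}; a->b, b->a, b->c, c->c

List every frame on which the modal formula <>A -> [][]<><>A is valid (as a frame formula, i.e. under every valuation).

The schema corresponds to a generalized confluence (Geach) condition: forall x forall y forall z ((xRy & x R^2 z) -> exists w (y = w & z R^2 w)).
G1: condition met.
G2: condition met.
G3: fails — w4Rw1, w4R²w3 but no w with w1=w and w3R²w.
G4: fails — aRb, aR²a but no w with b=w and aR²w.
Valid on: G1, G2.

G1, G2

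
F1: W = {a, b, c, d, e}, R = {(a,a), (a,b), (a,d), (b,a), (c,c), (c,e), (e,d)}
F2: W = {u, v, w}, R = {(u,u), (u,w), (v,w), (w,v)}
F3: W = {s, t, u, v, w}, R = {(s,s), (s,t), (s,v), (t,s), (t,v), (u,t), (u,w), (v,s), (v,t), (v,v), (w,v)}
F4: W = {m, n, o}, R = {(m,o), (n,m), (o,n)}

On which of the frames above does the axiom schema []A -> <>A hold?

F2, F3, F4

This is the axiom for seriality; its first-order frame correspondent is forall x exists y Rxy.
F1: fails — world d has no successor.
F2: ✓.
F3: ✓.
F4: ✓.
Valid on: F2, F3, F4.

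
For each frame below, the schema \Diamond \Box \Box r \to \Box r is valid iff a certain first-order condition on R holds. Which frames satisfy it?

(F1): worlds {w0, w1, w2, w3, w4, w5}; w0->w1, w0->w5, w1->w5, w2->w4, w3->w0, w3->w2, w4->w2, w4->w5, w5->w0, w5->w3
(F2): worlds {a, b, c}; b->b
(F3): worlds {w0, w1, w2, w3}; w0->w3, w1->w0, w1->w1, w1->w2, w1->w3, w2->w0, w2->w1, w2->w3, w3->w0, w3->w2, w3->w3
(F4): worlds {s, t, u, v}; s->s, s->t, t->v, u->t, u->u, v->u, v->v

(F2)

This is the axiom for a generalized confluence (Geach) condition; its first-order frame correspondent is \forall x \forall y \forall z ((xRy \wedge xRz) \to \exists w (y R^2 w \wedge z = w)).
(F1): fails — w0Rw1, w0Rw1 but no w with w1R²w and w1=w.
(F2): condition met.
(F3): fails — w1Rw0, w1Rw1 but no w with w0R²w and w1=w.
(F4): fails — sRt, sRs but no w with tR²w and s=w.
Valid on: (F2).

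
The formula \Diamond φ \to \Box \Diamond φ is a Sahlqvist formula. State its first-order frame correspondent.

This schema is the 5 axiom.
It corresponds to the Euclidean property: \forall x \forall y \forall z (Rxy \wedge Rxz \to Ryz).

The Euclidean property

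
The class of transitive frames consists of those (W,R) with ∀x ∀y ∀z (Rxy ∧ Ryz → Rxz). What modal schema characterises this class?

This is transitivity; the standard corresponding axiom is 4: □q → □□q.
Suppose □q→□□q is valid. Take Rxy, Ryz and set V(q)={w : Rxw}. Then □q at x, so □□q at x, so □q at y, so q at z, i.e. Rxz.

□q → □□q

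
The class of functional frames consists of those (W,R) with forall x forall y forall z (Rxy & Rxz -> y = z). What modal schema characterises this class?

The condition is partial functionality. The CD schema ◇r → □r defines it.
Suppose ◇r→□r is valid. Take Rxy, Rxz and set V(r)={y}. Then ◇r at x, so □r at x, so r at z, i.e. z=y.

◇r → □r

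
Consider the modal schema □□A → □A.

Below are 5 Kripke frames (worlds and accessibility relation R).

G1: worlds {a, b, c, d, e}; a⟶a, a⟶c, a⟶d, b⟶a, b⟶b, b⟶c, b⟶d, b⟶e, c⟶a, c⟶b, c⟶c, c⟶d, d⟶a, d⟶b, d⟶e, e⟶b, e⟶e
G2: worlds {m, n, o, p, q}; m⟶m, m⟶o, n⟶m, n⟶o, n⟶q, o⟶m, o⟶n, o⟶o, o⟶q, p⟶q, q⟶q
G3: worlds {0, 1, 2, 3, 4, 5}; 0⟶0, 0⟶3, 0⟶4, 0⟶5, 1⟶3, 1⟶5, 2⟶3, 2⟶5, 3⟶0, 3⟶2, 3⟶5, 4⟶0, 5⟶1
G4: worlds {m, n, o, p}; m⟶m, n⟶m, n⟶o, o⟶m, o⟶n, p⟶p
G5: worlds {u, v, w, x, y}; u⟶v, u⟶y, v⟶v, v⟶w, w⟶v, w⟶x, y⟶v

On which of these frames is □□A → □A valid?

G1, G2

This is the axiom for density; its first-order frame correspondent is ∀x ∀y (Rxy → ∃z (Rxz ∧ Rzy)).
G1: satisfies the condition.
G2: satisfies the condition.
G3: fails — R32 but no z with R3z and Rz2.
G4: fails — Ron but no z with Roz and Rzn.
G5: fails — Rwx but no z with Rwz and Rzx.
Valid on: G1, G2.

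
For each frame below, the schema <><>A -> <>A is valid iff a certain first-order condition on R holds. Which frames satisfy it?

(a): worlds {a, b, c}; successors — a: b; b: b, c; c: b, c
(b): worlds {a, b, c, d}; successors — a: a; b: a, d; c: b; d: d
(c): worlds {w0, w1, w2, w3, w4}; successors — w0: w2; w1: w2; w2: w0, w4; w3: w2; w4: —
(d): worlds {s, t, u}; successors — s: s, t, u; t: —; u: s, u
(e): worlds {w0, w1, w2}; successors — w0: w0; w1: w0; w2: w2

Frame correspondent (Sahlqvist): forall x forall y forall z (Rxy & Ryz -> Rxz) — i.e. transitivity.
(a): fails — Rab and Rbc but not Rac.
(b): fails — Rcb and Rba but not Rca.
(c): fails — Rw1w2 and Rw2w4 but not Rw1w4.
(d): fails — Rus and Rst but not Rut.
(e): holds.

(e)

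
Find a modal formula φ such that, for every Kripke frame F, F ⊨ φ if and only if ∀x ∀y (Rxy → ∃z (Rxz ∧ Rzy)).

A defining formula is □□s → □s (the C4 axiom).
Suppose □□s→□s is valid. Take Rxy and set V(s)={w : xR²w}. Then □□s at x, so □s at x, so s at y, i.e. ∃z(Rxz∧Rzy).

□□s → □s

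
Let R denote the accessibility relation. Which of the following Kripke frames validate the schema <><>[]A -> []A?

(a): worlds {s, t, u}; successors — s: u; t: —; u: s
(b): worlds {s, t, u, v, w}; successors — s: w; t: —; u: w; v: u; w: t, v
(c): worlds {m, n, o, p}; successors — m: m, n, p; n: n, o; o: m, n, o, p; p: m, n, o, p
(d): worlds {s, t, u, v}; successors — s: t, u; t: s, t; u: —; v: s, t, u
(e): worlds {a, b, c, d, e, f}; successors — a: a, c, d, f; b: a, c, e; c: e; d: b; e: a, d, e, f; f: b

Frame correspondent (Sahlqvist): forall x forall y forall z ((x R^2 y & xRz) -> exists w (yRw & z = w)) — i.e. a generalized confluence (Geach) condition.
(a): condition met.
(b): fails — sR²t, sRw but no w* with tRw* and w=w*.
(c): fails — mR²n, mRm but no w with nRw and m=w.
(d): fails — sR²t, sRu but no w with tRw and u=w.
(e): fails — aR²b, aRd but no w with bRw and d=w.
Valid on: (a).

(a)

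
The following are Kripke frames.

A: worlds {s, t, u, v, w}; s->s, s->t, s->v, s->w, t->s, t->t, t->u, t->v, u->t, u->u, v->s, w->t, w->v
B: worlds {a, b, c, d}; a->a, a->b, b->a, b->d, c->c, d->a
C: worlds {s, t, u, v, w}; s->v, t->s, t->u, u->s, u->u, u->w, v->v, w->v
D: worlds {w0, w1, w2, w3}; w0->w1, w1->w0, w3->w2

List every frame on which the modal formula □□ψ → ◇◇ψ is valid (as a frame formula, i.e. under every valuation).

A, B, C

This is the axiom for a generalized confluence (Geach) condition; its first-order frame correspondent is ∀x ∃w (xR²w ∧ xR²w).
A: satisfies the condition.
B: satisfies the condition.
C: satisfies the condition.
D: fails — at w2 but no w with w2R²w and w2R²w.
Valid on: A, B, C.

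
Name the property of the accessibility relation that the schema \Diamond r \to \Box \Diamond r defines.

This is the 5 axiom.
Its frame correspondent is the Euclidean property — \forall x \forall y \forall z (Rxy \wedge Rxz \to Ryz).

The Euclidean property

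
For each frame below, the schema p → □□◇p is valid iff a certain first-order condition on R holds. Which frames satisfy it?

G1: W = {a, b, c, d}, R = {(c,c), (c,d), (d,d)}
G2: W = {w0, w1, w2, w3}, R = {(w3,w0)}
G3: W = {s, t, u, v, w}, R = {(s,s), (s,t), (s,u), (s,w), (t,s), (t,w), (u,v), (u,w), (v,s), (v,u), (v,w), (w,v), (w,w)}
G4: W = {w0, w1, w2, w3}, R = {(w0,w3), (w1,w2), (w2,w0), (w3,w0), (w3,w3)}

The schema corresponds to a generalized confluence (Geach) condition: ∀x ∀z (xR²z → ∃w (x = w ∧ zRw)).
G1: fails — cR²d but no w with c=w and dRw.
G2: ✓.
G3: fails — sR²u but no w* with s=w* and uRw*.
G4: fails — w0R²w0 but no w with w0=w and w0Rw.

G2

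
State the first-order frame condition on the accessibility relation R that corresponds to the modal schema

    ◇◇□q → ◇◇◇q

∀x ∀y (xR²y → ∃w (yRw ∧ xR³w))

This is a Sahlqvist (Geach-type) schema ◇^2□^1q → □^0◇^3q.
Minimal-valuation argument: fix x; take any y with xR^2y and any z with xR^0z. Set V(q) to the set of worlds R-reachable from y in exactly 1 step. Then □^1q holds at y, so the antecedent holds at x; validity forces ◇^3q at z, giving a w with zR^3w and yR^1w.
First-order correspondent: ∀x ∀y (xR²y → ∃w (yRw ∧ xR³w)).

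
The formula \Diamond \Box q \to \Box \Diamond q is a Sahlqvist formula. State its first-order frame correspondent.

Suppose ◇□q→□◇q is valid. Take Rxy, Rxz and set V(q)={w : Ryw}. Then □q at y so ◇□q at x, so □◇q at x, so ◇q at z, giving w with Rzw and Ryw.

Convergence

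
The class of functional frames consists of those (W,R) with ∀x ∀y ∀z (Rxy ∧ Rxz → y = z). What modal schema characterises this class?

This is partial functionality; the standard corresponding axiom is CD: ◇r → □r.
Suppose ◇r→□r is valid. Take Rxy, Rxz and set V(r)={y}. Then ◇r at x, so □r at x, so r at z, i.e. z=y.

◇r → □r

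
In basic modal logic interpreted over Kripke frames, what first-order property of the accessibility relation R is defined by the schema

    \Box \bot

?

emptiness of R

□⊥ is valid iff no world has any successor (otherwise □⊥ fails at any world with one).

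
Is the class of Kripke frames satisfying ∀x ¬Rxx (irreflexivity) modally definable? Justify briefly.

No

Any modally definable frame class is closed under surjective bounded morphisms.
The 2-cycle (worlds w0,w1 with w0→w1→w0) is irreflexive, and the map sending every world to a single reflexive point • is a surjective bounded morphism (forth: every edge maps to (•,•); back: every world has a successor). So any modal formula valid on the 2-cycle is also valid on the reflexive point, which is not irreflexive.
So no modal formula (or set of formulas) defines exactly the irreflexive frames.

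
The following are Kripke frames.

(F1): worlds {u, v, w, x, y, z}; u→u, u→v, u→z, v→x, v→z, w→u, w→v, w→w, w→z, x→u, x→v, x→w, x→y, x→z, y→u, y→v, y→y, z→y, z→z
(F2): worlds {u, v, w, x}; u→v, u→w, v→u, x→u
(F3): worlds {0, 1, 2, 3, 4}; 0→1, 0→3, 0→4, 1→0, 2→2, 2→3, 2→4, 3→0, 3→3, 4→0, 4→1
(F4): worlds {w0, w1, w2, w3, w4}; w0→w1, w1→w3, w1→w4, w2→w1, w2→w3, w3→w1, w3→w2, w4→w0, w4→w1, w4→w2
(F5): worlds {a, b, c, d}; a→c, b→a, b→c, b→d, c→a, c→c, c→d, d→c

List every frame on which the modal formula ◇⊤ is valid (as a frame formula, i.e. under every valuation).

Frame correspondent (Sahlqvist): ∀x ∃y Rxy — i.e. seriality.
(F1): condition met.
(F2): fails — world w has no successor.
(F3): condition met.
(F4): condition met.
(F5): condition met.

(F1), (F3), (F4), (F5)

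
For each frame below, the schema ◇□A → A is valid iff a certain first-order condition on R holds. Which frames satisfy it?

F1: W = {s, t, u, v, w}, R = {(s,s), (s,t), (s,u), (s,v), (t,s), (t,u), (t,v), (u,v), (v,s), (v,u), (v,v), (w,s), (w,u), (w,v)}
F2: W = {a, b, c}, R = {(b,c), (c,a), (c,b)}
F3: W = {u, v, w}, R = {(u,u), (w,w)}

F3

The schema corresponds to symmetry: ∀x ∀y (Rxy → Ryx).
F1: fails — Rtv but not Rvt.
F2: fails — Rca but not Rac.
F3: condition met.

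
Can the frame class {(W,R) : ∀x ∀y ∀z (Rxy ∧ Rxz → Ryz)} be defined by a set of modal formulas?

The condition is the Euclidean property. A defining modal formula is ◇q → □◇q.

Definable; ◇q → □◇q defines it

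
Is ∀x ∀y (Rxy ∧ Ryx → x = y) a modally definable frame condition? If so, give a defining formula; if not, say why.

Any modally definable frame class is closed under surjective bounded morphisms.
The 4-cycle (worlds s,t,u,v with s→t→u→v→s) is antisymmetric. Sending even-indexed worlds to • and odd-indexed worlds to ∘ is a surjective bounded morphism onto the two-world frame with •↔∘, which is not antisymmetric.
Hence antisymmetry is not modally definable.

No — not modally definable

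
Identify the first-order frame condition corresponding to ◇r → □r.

partial functionality: ∀x ∀y ∀z (Rxy ∧ Rxz → y = z)

Suppose ◇r→□r is valid. Take Rxy, Rxz and set V(r)={y}. Then ◇r at x, so □r at x, so r at z, i.e. z=y.
Conversely, any frame satisfying ∀x ∀y ∀z (Rxy ∧ Rxz → y = z) validates the schema.
So the correspondent is partial functionality.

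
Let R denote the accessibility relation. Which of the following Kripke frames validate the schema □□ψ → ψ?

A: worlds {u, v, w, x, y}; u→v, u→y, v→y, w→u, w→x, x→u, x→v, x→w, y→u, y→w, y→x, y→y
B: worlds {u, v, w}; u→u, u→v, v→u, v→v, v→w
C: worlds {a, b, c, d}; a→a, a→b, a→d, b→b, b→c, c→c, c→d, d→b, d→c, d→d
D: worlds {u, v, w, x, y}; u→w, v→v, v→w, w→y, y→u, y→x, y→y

This is the axiom for a generalized confluence (Geach) condition; its first-order frame correspondent is ∀x ∃w (xR²w ∧ x = w).
A: fails — at v but no t with vR²t and v=t.
B: fails — at w but no t with wR²t and w=t.
C: holds.
D: fails — at u but no t with uR²t and u=t.
Valid on: C.

C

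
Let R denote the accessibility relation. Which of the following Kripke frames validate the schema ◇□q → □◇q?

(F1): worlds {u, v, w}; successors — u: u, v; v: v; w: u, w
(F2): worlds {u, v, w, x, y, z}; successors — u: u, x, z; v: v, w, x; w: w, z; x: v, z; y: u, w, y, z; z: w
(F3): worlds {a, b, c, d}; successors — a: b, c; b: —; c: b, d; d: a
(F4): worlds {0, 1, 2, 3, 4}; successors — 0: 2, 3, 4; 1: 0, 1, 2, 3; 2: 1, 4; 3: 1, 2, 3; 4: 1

The schema corresponds to convergence: ∀x ∀y ∀z (Rxy ∧ Rxz → ∃w (Ryw ∧ Rzw)).
(F1): ✓.
(F2): fails — Ruz and Ruu but z and u have no common successor.
(F3): fails — Rab and Rab but b and b have no common successor.
(F4): ✓.
Valid on: (F1), (F4).

(F1), (F4)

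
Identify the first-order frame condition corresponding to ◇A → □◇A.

Suppose ◇A→□◇A is valid. Take Rxy, Rxz and set V(A)={y}. Then ◇A at x, so □◇A at x, so ◇A at z, so some w with Rzw has A; w=y, i.e. Rzy. By symmetry of the argument, Ryz.
The converse is a direct semantic check.
So the correspondent is the Euclidean property.

the Euclidean property: ∀x ∀y ∀z (Rxy ∧ Rxz → Ryz)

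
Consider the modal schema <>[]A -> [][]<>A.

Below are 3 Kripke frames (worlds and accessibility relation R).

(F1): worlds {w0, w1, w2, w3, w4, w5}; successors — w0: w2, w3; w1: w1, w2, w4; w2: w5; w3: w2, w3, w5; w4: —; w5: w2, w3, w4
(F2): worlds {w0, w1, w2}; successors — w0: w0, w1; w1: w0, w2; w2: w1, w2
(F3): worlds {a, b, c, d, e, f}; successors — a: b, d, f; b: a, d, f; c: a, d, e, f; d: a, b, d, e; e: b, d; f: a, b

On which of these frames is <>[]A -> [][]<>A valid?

Frame correspondent (Sahlqvist): forall x forall y forall z ((xRy & x R^2 z) -> exists w (yRw & zRw)) — i.e. a generalized confluence (Geach) condition.
(F1): fails — w0Rw2, w0R²w5 but no w with w2Rw and w5Rw.
(F2): holds.
(F3): holds.

(F2), (F3)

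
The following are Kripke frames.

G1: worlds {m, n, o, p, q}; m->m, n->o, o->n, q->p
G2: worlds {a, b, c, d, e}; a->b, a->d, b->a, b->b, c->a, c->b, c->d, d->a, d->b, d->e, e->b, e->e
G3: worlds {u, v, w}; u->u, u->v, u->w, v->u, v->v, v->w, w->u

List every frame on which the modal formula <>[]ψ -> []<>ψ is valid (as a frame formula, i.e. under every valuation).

G2, G3

Frame correspondent (Sahlqvist): forall x forall y forall z (Rxy & Rxz -> exists w (Ryw & Rzw)) — i.e. convergence.
G1: fails — Rqp and Rqp but p and p have no common successor.
G2: ✓.
G3: ✓.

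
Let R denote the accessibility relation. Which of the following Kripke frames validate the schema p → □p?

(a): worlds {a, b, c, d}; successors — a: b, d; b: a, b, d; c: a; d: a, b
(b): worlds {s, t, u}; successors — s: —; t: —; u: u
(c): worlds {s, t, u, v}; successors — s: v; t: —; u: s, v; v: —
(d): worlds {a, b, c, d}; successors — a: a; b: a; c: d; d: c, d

This is the axiom for a generalized confluence (Geach) condition; its first-order frame correspondent is ∀x ∀z (xRz → ∃w (x = w ∧ z = w)).
(a): fails — aRb but a ≠ b.
(b): holds.
(c): fails — sRv but s ≠ v.
(d): fails — bRa but b ≠ a.

(b)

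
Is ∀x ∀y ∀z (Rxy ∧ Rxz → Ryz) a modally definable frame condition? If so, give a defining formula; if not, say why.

Yes, by ◇r → □◇r

Yes: it is the Euclidean property, defined by the 5 schema ◇r → □◇r.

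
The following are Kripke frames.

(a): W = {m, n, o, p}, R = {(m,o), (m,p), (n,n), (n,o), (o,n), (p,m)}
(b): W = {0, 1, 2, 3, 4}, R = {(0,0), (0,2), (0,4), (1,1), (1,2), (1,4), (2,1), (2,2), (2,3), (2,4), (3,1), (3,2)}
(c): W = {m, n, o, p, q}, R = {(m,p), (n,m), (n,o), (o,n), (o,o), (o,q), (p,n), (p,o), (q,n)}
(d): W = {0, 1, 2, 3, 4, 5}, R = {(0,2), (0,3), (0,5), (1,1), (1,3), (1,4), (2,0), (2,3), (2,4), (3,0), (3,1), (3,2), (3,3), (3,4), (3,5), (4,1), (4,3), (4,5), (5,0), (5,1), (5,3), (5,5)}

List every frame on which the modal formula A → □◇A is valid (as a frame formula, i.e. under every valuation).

This is the axiom for symmetry; its first-order frame correspondent is ∀x ∀y (Rxy → Ryx).
(a): fails — Rmo but not Rom.
(b): fails — R02 but not R20.
(c): fails — Rpn but not Rnp.
(d): fails — R45 but not R54.

none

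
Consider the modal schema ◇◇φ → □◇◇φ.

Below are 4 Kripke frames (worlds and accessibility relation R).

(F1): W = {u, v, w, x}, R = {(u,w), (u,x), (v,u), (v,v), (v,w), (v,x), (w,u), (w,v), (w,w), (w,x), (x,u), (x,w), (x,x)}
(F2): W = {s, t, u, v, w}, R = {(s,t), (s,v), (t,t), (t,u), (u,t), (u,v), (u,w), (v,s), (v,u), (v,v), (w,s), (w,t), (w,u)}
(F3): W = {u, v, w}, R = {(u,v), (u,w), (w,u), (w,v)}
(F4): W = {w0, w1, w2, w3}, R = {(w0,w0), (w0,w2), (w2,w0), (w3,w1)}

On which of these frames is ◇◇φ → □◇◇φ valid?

(F1), (F4)

The schema corresponds to a generalized confluence (Geach) condition: ∀x ∀y ∀z ((xR²y ∧ xRz) → ∃w (y = w ∧ zR²w)).
(F1): condition met.
(F2): fails — sR²s, sRt but no w* with s=w* and tR²w*.
(F3): fails — uR²u, uRv but no t with u=t and vR²t.
(F4): condition met.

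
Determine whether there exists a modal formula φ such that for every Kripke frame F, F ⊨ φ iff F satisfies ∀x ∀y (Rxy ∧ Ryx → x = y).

If a class were modally definable it would be closed under surjective bounded morphisms (Goldblatt–Thomason).
The 8-cycle (worlds w0,w1,w2,w3,w4,w5,w6,w7 with w0→w1→w2→w3→w4→w5→w6→w7→w0) is antisymmetric. Sending even-indexed worlds to s and odd-indexed worlds to t is a surjective bounded morphism onto the two-world frame with s↔t, which is not antisymmetric.
Hence antisymmetry is not modally definable.

Not definable by any modal formula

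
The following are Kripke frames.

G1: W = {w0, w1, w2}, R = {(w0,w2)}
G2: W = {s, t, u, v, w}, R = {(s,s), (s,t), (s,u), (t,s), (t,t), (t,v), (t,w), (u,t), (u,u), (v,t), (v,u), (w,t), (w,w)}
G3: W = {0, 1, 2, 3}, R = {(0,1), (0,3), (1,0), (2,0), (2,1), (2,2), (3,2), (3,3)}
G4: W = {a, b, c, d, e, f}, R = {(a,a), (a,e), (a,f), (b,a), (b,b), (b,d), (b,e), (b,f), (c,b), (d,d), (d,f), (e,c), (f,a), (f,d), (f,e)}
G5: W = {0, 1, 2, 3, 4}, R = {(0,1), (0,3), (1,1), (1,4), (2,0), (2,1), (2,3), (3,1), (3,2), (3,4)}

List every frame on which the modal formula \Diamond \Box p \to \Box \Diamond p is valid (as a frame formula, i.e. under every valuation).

G2

Frame correspondent (Sahlqvist): \forall x \forall y \forall z (Rxy \wedge Rxz \to \exists w (Ryw \wedge Rzw)) — i.e. convergence.
G1: fails — Rw0w2 and Rw0w2 but w2 and w2 have no common successor.
G2: condition met.
G3: fails — R01 and R03 but 1 and 3 have no common successor.
G4: fails — Rae and Raa but e and a have no common successor.
G5: fails — R11 and R14 but 1 and 4 have no common successor.
Valid on: G2.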